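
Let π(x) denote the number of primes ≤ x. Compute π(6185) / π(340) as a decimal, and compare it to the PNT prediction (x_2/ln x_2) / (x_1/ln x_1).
π(6185)/π(340) = 804/68 ≈ 11.8235;  PNT prediction ≈ 12.1463.

π(340) = 68 and π(6185) = 804, so π(6185)/π(340) ≈ 11.8235. The PNT-predicted ratio is (6185/ln(6185)) / (340/ln(340)) ≈ 12.1463. The two agree to within a few percent, as expected.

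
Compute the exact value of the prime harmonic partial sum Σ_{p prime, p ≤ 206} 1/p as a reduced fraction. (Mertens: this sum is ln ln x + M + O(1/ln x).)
Σ 1/p = 15202313841027497739047080375538859939135227730139536997746371469607707132833646367/7799922041683461553249199106329813876687996789903550945093032474868511536164700810

π(206) = 46, so the primes ≤ 206 are [2, 3, 5, 7, 11, 13, 17, 19, 23, 29, 31, 37, 41, 43, 47, 53, 59, 61, 67, 71, 73, 79, 83, 89, 97, 101, 103, 107, 109, 113, 127, 131, 137, 139, 149, 151, 157, 163, 167, 173, 179, 181, 191, 193, 197, 199]. Summing 1/p over these primes: 15202313841027497739047080375538859939135227730139536997746371469607707132833646367/7799922041683461553249199106329813876687996789903550945093032474868511536164700810 ≈ 1.9490. Mertens estimate ln ln(206) + 0.2615 ≈ 1.9344.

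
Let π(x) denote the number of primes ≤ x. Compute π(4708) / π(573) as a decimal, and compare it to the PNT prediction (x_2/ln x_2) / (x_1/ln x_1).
π(4708)/π(573) = 635/105 ≈ 6.0476;  PNT prediction ≈ 6.1702.

π(573) = 105 and π(4708) = 635, so π(4708)/π(573) ≈ 6.0476. The PNT-predicted ratio is (4708/ln(4708)) / (573/ln(573)) ≈ 6.1702. The two agree to within a few percent, as expected.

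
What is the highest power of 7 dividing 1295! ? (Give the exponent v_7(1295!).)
v_7(1295!) = 214

Legendre's formula: v_p(n!) = Σ_{k ≥ 1} ⌊n / p^k⌋. For p = 7, n = 1295, the terms are:
  ⌊1295/7^1⌋ = ⌊1295/7⌋ = 185
  ⌊1295/7^2⌋ = ⌊1295/49⌋ = 26
  ⌊1295/7^3⌋ = ⌊1295/343⌋ = 3
(the next term ⌊1295/7^4⌋ = 0, terminating the sum). Summing: v_7(1295!) = 185 + 26 + 3 = 214.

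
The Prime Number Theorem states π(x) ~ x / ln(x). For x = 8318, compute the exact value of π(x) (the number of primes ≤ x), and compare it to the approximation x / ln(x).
π(8318) = 1044;  x/ln(x) ≈ 921.54;  relative error ≈ 11.73%.

Directly count primes up to 8318: π(8318) = 1044. The PNT approximation gives 8318/ln(8318) ≈ 8318/9.02618 ≈ 921.54. Relative error (π(x) − x/ln(x)) / π(x) ≈ 11.73%; the approximation is known to undercount slightly (Li(x) is a better estimate).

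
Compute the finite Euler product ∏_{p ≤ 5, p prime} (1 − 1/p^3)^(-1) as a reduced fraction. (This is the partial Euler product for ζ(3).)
∏ = 3375/2821

The primes p ≤ 5 are [2, 3, 5]. For each prime, (1 − 1/p^3)^(-1) = p^3 / (p^3 − 1). The product is (1 − 1/2^3)^(-1), (1 − 1/3^3)^(-1), (1 − 1/5^3)^(-1) = ∏ p^3 / (p^3 − 1) = 3375/2821.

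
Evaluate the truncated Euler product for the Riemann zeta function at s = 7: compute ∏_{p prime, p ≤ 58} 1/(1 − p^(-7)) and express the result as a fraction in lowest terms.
∏ = 72859781352345946164271325208512748367496302513429047898775811498046799405380225394802980517015901501332936608125/72256491859259542003929080814473893559535113224475133477501839873036689289530416476883582246279412849505472872448

The primes p ≤ 58 are [2, 3, 5, 7, 11, 13, 17, 19, 23, 29, 31, 37, 41, 43, 47, 53]. For each prime, (1 − 1/p^7)^(-1) = p^7 / (p^7 − 1). The product is (1 − 1/2^7)^(-1), (1 − 1/3^7)^(-1), (1 − 1/5^7)^(-1), (1 − 1/7^7)^(-1), (1 − 1/11^7)^(-1), (1 − 1/13^7)^(-1), (1 − 1/17^7)^(-1), (1 − 1/19^7)^(-1), (1 − 1/23^7)^(-1), (1 − 1/29^7)^(-1), (1 − 1/31^7)^(-1), (1 − 1/37^7)^(-1), (1 − 1/41^7)^(-1), (1 − 1/43^7)^(-1), (1 − 1/47^7)^(-1), (1 − 1/53^7)^(-1) = ∏ p^7 / (p^7 − 1) = 72859781352345946164271325208512748367496302513429047898775811498046799405380225394802980517015901501332936608125/72256491859259542003929080814473893559535113224475133477501839873036689289530416476883582246279412849505472872448.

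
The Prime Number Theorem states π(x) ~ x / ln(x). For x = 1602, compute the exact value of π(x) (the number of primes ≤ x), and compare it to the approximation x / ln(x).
π(1602) = 252;  x/ln(x) ≈ 217.10;  relative error ≈ 13.85%.

Directly count primes up to 1602: π(1602) = 252. The PNT approximation gives 1602/ln(1602) ≈ 1602/7.37901 ≈ 217.10. Relative error (π(x) − x/ln(x)) / π(x) ≈ 13.85%; the approximation is known to undercount slightly (Li(x) is a better estimate).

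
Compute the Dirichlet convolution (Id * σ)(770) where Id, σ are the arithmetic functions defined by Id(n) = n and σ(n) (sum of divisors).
(Id * σ)(770) = 18975

Divisors of 770: [1, 2, 5, 7, 10, 11, 14, 22, 35, 55, 70, 77, 110, 154, 385, 770]. For each d | 770:
  d = 1: Id(1) · σ(770/1) = 1 · 1728 = 1728
  d = 2: Id(2) · σ(770/2) = 2 · 576 = 1152
  d = 5: Id(5) · σ(770/5) = 5 · 288 = 1440
  d = 7: Id(7) · σ(770/7) = 7 · 216 = 1512
  d = 10: Id(10) · σ(770/10) = 10 · 96 = 960
  d = 11: Id(11) · σ(770/11) = 11 · 144 = 1584
  d = 14: Id(14) · σ(770/14) = 14 · 72 = 1008
  d = 22: Id(22) · σ(770/22) = 22 · 48 = 1056
  d = 35: Id(35) · σ(770/35) = 35 · 36 = 1260
  d = 55: Id(55) · σ(770/55) = 55 · 24 = 1320
  d = 70: Id(70) · σ(770/70) = 70 · 12 = 840
  d = 77: Id(77) · σ(770/77) = 77 · 18 = 1386
  d = 110: Id(110) · σ(770/110) = 110 · 8 = 880
  d = 154: Id(154) · σ(770/154) = 154 · 6 = 924
  d = 385: Id(385) · σ(770/385) = 385 · 3 = 1155
  d = 770: Id(770) · σ(770/770) = 770 · 1 = 770
Summing: (Id * σ)(770) = 1728 + 1152 + 1440 + 1512 + 960 + 1584 + 1008 + 1056 + 1260 + 1320 + 840 + 1386 + 880 + 924 + 1155 + 770 = 18975.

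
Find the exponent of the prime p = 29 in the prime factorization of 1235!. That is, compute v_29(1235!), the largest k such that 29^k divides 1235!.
v_29(1235!) = 43

Legendre's formula: v_p(n!) = Σ_{k ≥ 1} ⌊n / p^k⌋. For p = 29, n = 1235, the terms are:
  ⌊1235/29^1⌋ = ⌊1235/29⌋ = 42
  ⌊1235/29^2⌋ = ⌊1235/841⌋ = 1
(the next term ⌊1235/29^3⌋ = 0, terminating the sum). Summing: v_29(1235!) = 42 + 1 = 43.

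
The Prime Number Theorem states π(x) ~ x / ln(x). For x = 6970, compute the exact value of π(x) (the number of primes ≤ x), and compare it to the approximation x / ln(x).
π(6970) = 895;  x/ln(x) ≈ 787.63;  relative error ≈ 12.00%.

Directly count primes up to 6970: π(6970) = 895. The PNT approximation gives 6970/ln(6970) ≈ 6970/8.84937 ≈ 787.63. Relative error (π(x) − x/ln(x)) / π(x) ≈ 12.00%; the approximation is known to undercount slightly (Li(x) is a better estimate).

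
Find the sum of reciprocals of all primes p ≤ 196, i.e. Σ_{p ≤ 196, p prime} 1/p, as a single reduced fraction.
Σ 1/p = 385774678978047295113064712800727674369526436922217581784412894295689697835549/198962376391690981640415251545285153602734402721821058212203976095413910572270

π(196) = 44, so the primes ≤ 196 are [2, 3, 5, 7, 11, 13, 17, 19, 23, 29, 31, 37, 41, 43, 47, 53, 59, 61, 67, 71, 73, 79, 83, 89, 97, 101, 103, 107, 109, 113, 127, 131, 137, 139, 149, 151, 157, 163, 167, 173, 179, 181, 191, 193]. Summing 1/p over these primes: 385774678978047295113064712800727674369526436922217581784412894295689697835549/198962376391690981640415251545285153602734402721821058212203976095413910572270 ≈ 1.9389. Mertens estimate ln ln(196) + 0.2615 ≈ 1.9251.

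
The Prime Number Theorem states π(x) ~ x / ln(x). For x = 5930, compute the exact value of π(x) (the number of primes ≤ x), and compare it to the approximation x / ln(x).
π(5930) = 779;  x/ln(x) ≈ 682.57;  relative error ≈ 12.38%.

Directly count primes up to 5930: π(5930) = 779. The PNT approximation gives 5930/ln(5930) ≈ 5930/8.68778 ≈ 682.57. Relative error (π(x) − x/ln(x)) / π(x) ≈ 12.38%; the approximation is known to undercount slightly (Li(x) is a better estimate).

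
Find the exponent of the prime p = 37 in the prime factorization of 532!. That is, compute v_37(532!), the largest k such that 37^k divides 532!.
v_37(532!) = 14

Legendre's formula: v_p(n!) = Σ_{k ≥ 1} ⌊n / p^k⌋. For p = 37, n = 532, the terms are:
  ⌊532/37^1⌋ = ⌊532/37⌋ = 14
(the next term ⌊532/37^2⌋ = 0, terminating the sum). Summing: v_37(532!) = 14 = 14.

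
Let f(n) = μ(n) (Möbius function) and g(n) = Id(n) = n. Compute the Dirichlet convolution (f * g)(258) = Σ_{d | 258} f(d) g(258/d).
(μ * Id)(258) = 84

Divisors of 258: [1, 2, 3, 6, 43, 86, 129, 258]. For each d | 258:
  d = 1: μ(1) · Id(258/1) = 1 · 258 = 258
  d = 2: μ(2) · Id(258/2) = -1 · 129 = -129
  d = 3: μ(3) · Id(258/3) = -1 · 86 = -86
  d = 6: μ(6) · Id(258/6) = 1 · 43 = 43
  d = 43: μ(43) · Id(258/43) = -1 · 6 = -6
  d = 86: μ(86) · Id(258/86) = 1 · 3 = 3
  d = 129: μ(129) · Id(258/129) = 1 · 2 = 2
  d = 258: μ(258) · Id(258/258) = -1 · 1 = -1
Summing: (μ * Id)(258) = 258 + -129 + -86 + 43 + -6 + 3 + 2 + -1 = 84.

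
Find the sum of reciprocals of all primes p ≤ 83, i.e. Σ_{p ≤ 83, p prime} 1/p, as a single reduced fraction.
Σ 1/p = 475714535349241099037539188841003/267064515689275851355624017992790

π(83) = 23, so the primes ≤ 83 are [2, 3, 5, 7, 11, 13, 17, 19, 23, 29, 31, 37, 41, 43, 47, 53, 59, 61, 67, 71, 73, 79, 83]. Summing 1/p over these primes: 475714535349241099037539188841003/267064515689275851355624017992790 ≈ 1.7813. Mertens estimate ln ln(83) + 0.2615 ≈ 1.7474.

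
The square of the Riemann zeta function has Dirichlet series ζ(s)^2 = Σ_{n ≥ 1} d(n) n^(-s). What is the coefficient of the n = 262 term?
d(262) = 4

ζ(s)^2 = (Σ 1/m^s)(Σ 1/k^s). The coefficient of 1/n^s in the product is the number of ordered pairs (m, k) with mk = n, which equals d(n). For n = 262, divisors are [1, 2, 131, 262], so d(262) = 4.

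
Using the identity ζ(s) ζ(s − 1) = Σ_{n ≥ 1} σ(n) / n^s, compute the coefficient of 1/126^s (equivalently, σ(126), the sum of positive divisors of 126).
σ(126) = 312

In the product (Σ m^0/m^s)(Σ k / k^s) = Σ (Σ_{d | n} d) / n^s, the coefficient of 1/n^s is σ(n) = Σ_{d | n} d. For n = 126, divisors are [1, 2, 3, 6, 7, 9, 14, 18, 21, 42, 63, 126]; summing: σ(126) = 312.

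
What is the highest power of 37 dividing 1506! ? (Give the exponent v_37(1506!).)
v_37(1506!) = 41

Legendre's formula: v_p(n!) = Σ_{k ≥ 1} ⌊n / p^k⌋. For p = 37, n = 1506, the terms are:
  ⌊1506/37^1⌋ = ⌊1506/37⌋ = 40
  ⌊1506/37^2⌋ = ⌊1506/1369⌋ = 1
(the next term ⌊1506/37^3⌋ = 0, terminating the sum). Summing: v_37(1506!) = 40 + 1 = 41.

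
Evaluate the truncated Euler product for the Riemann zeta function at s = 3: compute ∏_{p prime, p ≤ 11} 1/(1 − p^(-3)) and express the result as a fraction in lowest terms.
∏ = 698775/581932

The primes p ≤ 11 are [2, 3, 5, 7, 11]. For each prime, (1 − 1/p^3)^(-1) = p^3 / (p^3 − 1). The product is (1 − 1/2^3)^(-1), (1 − 1/3^3)^(-1), (1 − 1/5^3)^(-1), (1 − 1/7^3)^(-1), (1 − 1/11^3)^(-1) = ∏ p^3 / (p^3 − 1) = 698775/581932.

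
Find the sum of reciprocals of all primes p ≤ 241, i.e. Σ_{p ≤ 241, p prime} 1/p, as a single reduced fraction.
Σ 1/p = 506873196134241441348690763593294873492730445394823722837469097176314709804649267964680634478659521/256041159035492609053110100510385311995538591998443060216114576417920917800321526504084465112487730

π(241) = 53, so the primes ≤ 241 are [2, 3, 5, 7, 11, 13, 17, 19, 23, 29, 31, 37, 41, 43, 47, 53, 59, 61, 67, 71, 73, 79, 83, 89, 97, 101, 103, 107, 109, 113, 127, 131, 137, 139, 149, 151, 157, 163, 167, 173, 179, 181, 191, 193, 197, 199, 211, 223, 227, 229, 233, 239, 241]. Summing 1/p over these primes: 506873196134241441348690763593294873492730445394823722837469097176314709804649267964680634478659521/256041159035492609053110100510385311995538591998443060216114576417920917800321526504084465112487730 ≈ 1.9797. Mertens estimate ln ln(241) + 0.2615 ≈ 1.9635.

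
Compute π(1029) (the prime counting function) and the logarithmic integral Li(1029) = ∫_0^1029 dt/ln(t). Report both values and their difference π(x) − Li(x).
π(1029) = 172;  Li(1029) ≈ 181.80;  π(x) − Li(x) ≈ -9.80.

Direct count of primes ≤ 1029 gives π(1029) = 172. Numerical evaluation of the logarithmic integral gives Li(1029) ≈ 181.80. The difference π(x) − Li(x) ≈ -9.80 is typically negative for small/moderate x (Li(x) overestimates), though Littlewood's theorem shows this sign changes infinitely often.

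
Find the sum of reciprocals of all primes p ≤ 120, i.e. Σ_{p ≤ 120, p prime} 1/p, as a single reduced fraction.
Σ 1/p = 58472171373748331322981543916880425472323867753/31610054640417607788145206291543662493274686990

π(120) = 30, so the primes ≤ 120 are [2, 3, 5, 7, 11, 13, 17, 19, 23, 29, 31, 37, 41, 43, 47, 53, 59, 61, 67, 71, 73, 79, 83, 89, 97, 101, 103, 107, 109, 113]. Summing 1/p over these primes: 58472171373748331322981543916880425472323867753/31610054640417607788145206291543662493274686990 ≈ 1.8498. Mertens estimate ln ln(120) + 0.2615 ≈ 1.8275.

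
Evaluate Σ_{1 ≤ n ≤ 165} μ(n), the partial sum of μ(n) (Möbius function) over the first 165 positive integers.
Σ_{n ≤ 165} μ(n) = -1

Compute μ(n) for each 1 ≤ n ≤ 165: μ(1) = 1, μ(2) = -1, μ(3) = -1, μ(4) = 0, μ(5) = -1, μ(6) = 1, μ(7) = -1, μ(8) = 0, μ(9) = 0, μ(10) = 1, μ(11) = -1, μ(12) = 0, μ(13) = -1, μ(14) = 1, μ(15) = 1, μ(16) = 0, μ(17) = -1, μ(18) = 0, μ(19) = -1, μ(20) = 0, μ(21) = 1, μ(22) = 1, μ(23) = -1, μ(24) = 0, μ(25) = 0, μ(26) = 1, μ(27) = 0, μ(28) = 0, μ(29) = -1, μ(30) = -1, μ(31) = -1, μ(32) = 0, μ(33) = 1, μ(34) = 1, μ(35) = 1, μ(36) = 0, μ(37) = -1, μ(38) = 1, μ(39) = 1, μ(40) = 0, μ(41) = -1, μ(42) = -1, μ(43) = -1, μ(44) = 0, μ(45) = 0, μ(46) = 1, μ(47) = -1, μ(48) = 0, μ(49) = 0, μ(50) = 0, μ(51) = 1, μ(52) = 0, μ(53) = -1, μ(54) = 0, μ(55) = 1, μ(56) = 0, μ(57) = 1, μ(58) = 1, μ(59) = -1, μ(60) = 0, μ(61) = -1, μ(62) = 1, μ(63) = 0, μ(64) = 0, μ(65) = 1, μ(66) = -1, μ(67) = -1, μ(68) = 0, μ(69) = 1, μ(70) = -1, μ(71) = -1, μ(72) = 0, μ(73) = -1, μ(74) = 1, μ(75) = 0, μ(76) = 0, μ(77) = 1, μ(78) = -1, μ(79) = -1, μ(80) = 0, μ(81) = 0, μ(82) = 1, μ(83) = -1, μ(84) = 0, μ(85) = 1, μ(86) = 1, μ(87) = 1, μ(88) = 0, μ(89) = -1, μ(90) = 0, μ(91) = 1, μ(92) = 0, μ(93) = 1, μ(94) = 1, μ(95) = 1, μ(96) = 0, μ(97) = -1, μ(98) = 0, μ(99) = 0, μ(100) = 0, μ(101) = -1, μ(102) = -1, μ(103) = -1, μ(104) = 0, μ(105) = -1, μ(106) = 1, μ(107) = -1, μ(108) = 0, μ(109) = -1, μ(110) = -1, μ(111) = 1, μ(112) = 0, μ(113) = -1, μ(114) = -1, μ(115) = 1, μ(116) = 0, μ(117) = 0, μ(118) = 1, μ(119) = 1, μ(120) = 0, μ(121) = 0, μ(122) = 1, μ(123) = 1, μ(124) = 0, μ(125) = 0, μ(126) = 0, μ(127) = -1, μ(128) = 0, μ(129) = 1, μ(130) = -1, μ(131) = -1, μ(132) = 0, μ(133) = 1, μ(134) = 1, μ(135) = 0, μ(136) = 0, μ(137) = -1, μ(138) = -1, μ(139) = -1, μ(140) = 0, μ(141) = 1, μ(142) = 1, μ(143) = 1, μ(144) = 0, μ(145) = 1, μ(146) = 1, μ(147) = 0, μ(148) = 0, μ(149) = -1, μ(150) = 0, μ(151) = -1, μ(152) = 0, μ(153) = 0, μ(154) = -1, μ(155) = 1, μ(156) = 0, μ(157) = -1, μ(158) = 1, μ(159) = 1, μ(160) = 0, μ(161) = 1, μ(162) = 0, μ(163) = -1, μ(164) = 0, μ(165) = -1. Summing all 165 values: -1. (Mertens function M(x) = Σ_{n ≤ x} μ(n); on average M(x) should be small (PNT ⟺ M(x) = o(x)).)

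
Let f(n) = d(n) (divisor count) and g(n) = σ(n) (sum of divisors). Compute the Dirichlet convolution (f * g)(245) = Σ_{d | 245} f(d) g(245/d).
(d * σ)(245) = 608

Divisors of 245: [1, 5, 7, 35, 49, 245]. For each d | 245:
  d = 1: d(1) · σ(245/1) = 1 · 342 = 342
  d = 5: d(5) · σ(245/5) = 2 · 57 = 114
  d = 7: d(7) · σ(245/7) = 2 · 48 = 96
  d = 35: d(35) · σ(245/35) = 4 · 8 = 32
  d = 49: d(49) · σ(245/49) = 3 · 6 = 18
  d = 245: d(245) · σ(245/245) = 6 · 1 = 6
Summing: (d * σ)(245) = 342 + 114 + 96 + 32 + 18 + 6 = 608.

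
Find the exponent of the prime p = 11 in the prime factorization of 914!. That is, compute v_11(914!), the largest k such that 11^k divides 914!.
v_11(914!) = 90

Legendre's formula: v_p(n!) = Σ_{k ≥ 1} ⌊n / p^k⌋. For p = 11, n = 914, the terms are:
  ⌊914/11^1⌋ = ⌊914/11⌋ = 83
  ⌊914/11^2⌋ = ⌊914/121⌋ = 7
(the next term ⌊914/11^3⌋ = 0, terminating the sum). Summing: v_11(914!) = 83 + 7 = 90.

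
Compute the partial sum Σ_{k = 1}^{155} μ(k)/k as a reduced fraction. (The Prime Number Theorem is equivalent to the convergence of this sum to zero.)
Σ μ(k)/k = 35386221418707905836854512026342273734410221837967216139/5364750833138837555449767529261714317873456270532298668855

Values of μ(k) for 1 ≤ k ≤ 155: μ(1) = 1, μ(2) = -1, μ(3) = -1, μ(5) = -1, μ(6) = 1, μ(7) = -1, μ(10) = 1, μ(11) = -1, μ(13) = -1, μ(14) = 1, μ(15) = 1, μ(17) = -1, μ(19) = -1, μ(21) = 1, μ(22) = 1, μ(23) = -1, μ(26) = 1, μ(29) = -1, μ(30) = -1, μ(31) = -1, μ(33) = 1, μ(34) = 1, μ(35) = 1, μ(37) = -1, μ(38) = 1, μ(39) = 1, μ(41) = -1, μ(42) = -1, μ(43) = -1, μ(46) = 1, μ(47) = -1, μ(51) = 1, μ(53) = -1, μ(55) = 1, μ(57) = 1, μ(58) = 1, μ(59) = -1, μ(61) = -1, μ(62) = 1, μ(65) = 1, μ(66) = -1, μ(67) = -1, μ(69) = 1, μ(70) = -1, μ(71) = -1, μ(73) = -1, μ(74) = 1, μ(77) = 1, μ(78) = -1, μ(79) = -1, μ(82) = 1, μ(83) = -1, μ(85) = 1, μ(86) = 1, μ(87) = 1, μ(89) = -1, μ(91) = 1, μ(93) = 1, μ(94) = 1, μ(95) = 1, μ(97) = -1, μ(101) = -1, μ(102) = -1, μ(103) = -1, μ(105) = -1, μ(106) = 1, μ(107) = -1, μ(109) = -1, μ(110) = -1, μ(111) = 1, μ(113) = -1, μ(114) = -1, μ(115) = 1, μ(118) = 1, μ(119) = 1, μ(122) = 1, μ(123) = 1, μ(127) = -1, μ(129) = 1, μ(130) = -1, μ(131) = -1, μ(133) = 1, μ(134) = 1, μ(137) = -1, μ(138) = -1, μ(139) = -1, μ(141) = 1, μ(142) = 1, μ(143) = 1, μ(145) = 1, μ(146) = 1, μ(149) = -1, μ(151) = -1, μ(154) = -1, μ(155) = 1, with μ = 0 on non-squarefree integers. Summing μ(k)/k for k where μ(k) ≠ 0 gives 35386221418707905836854512026342273734410221837967216139/5364750833138837555449767529261714317873456270532298668855 ≈ 0.0066. (PNT ⟺ this sum → 0 as n → ∞.)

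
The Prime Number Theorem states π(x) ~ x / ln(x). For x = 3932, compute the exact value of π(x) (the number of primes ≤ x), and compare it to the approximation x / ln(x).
π(3932) = 546;  x/ln(x) ≈ 475.06;  relative error ≈ 12.99%.

Directly count primes up to 3932: π(3932) = 546. The PNT approximation gives 3932/ln(3932) ≈ 3932/8.27690 ≈ 475.06. Relative error (π(x) − x/ln(x)) / π(x) ≈ 12.99%; the approximation is known to undercount slightly (Li(x) is a better estimate).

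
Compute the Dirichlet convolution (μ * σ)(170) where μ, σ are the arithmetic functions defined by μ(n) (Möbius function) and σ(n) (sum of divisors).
(μ * σ)(170) = 170

Divisors of 170: [1, 2, 5, 10, 17, 34, 85, 170]. For each d | 170:
  d = 1: μ(1) · σ(170/1) = 1 · 324 = 324
  d = 2: μ(2) · σ(170/2) = -1 · 108 = -108
  d = 5: μ(5) · σ(170/5) = -1 · 54 = -54
  d = 10: μ(10) · σ(170/10) = 1 · 18 = 18
  d = 17: μ(17) · σ(170/17) = -1 · 18 = -18
  d = 34: μ(34) · σ(170/34) = 1 · 6 = 6
  d = 85: μ(85) · σ(170/85) = 1 · 3 = 3
  d = 170: μ(170) · σ(170/170) = -1 · 1 = -1
Summing: (μ * σ)(170) = 324 + -108 + -54 + 18 + -18 + 6 + 3 + -1 = 170.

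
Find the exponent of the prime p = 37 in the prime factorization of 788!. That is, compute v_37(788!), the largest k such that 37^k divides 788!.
v_37(788!) = 21

Legendre's formula: v_p(n!) = Σ_{k ≥ 1} ⌊n / p^k⌋. For p = 37, n = 788, the terms are:
  ⌊788/37^1⌋ = ⌊788/37⌋ = 21
(the next term ⌊788/37^2⌋ = 0, terminating the sum). Summing: v_37(788!) = 21 = 21.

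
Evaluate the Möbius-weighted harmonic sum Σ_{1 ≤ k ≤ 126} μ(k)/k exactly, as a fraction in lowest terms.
Σ μ(k)/k = 23090940688334333795050585396213953208427071/3161005464041760778814520629154366249327468699

Values of μ(k) for 1 ≤ k ≤ 126: μ(1) = 1, μ(2) = -1, μ(3) = -1, μ(5) = -1, μ(6) = 1, μ(7) = -1, μ(10) = 1, μ(11) = -1, μ(13) = -1, μ(14) = 1, μ(15) = 1, μ(17) = -1, μ(19) = -1, μ(21) = 1, μ(22) = 1, μ(23) = -1, μ(26) = 1, μ(29) = -1, μ(30) = -1, μ(31) = -1, μ(33) = 1, μ(34) = 1, μ(35) = 1, μ(37) = -1, μ(38) = 1, μ(39) = 1, μ(41) = -1, μ(42) = -1, μ(43) = -1, μ(46) = 1, μ(47) = -1, μ(51) = 1, μ(53) = -1, μ(55) = 1, μ(57) = 1, μ(58) = 1, μ(59) = -1, μ(61) = -1, μ(62) = 1, μ(65) = 1, μ(66) = -1, μ(67) = -1, μ(69) = 1, μ(70) = -1, μ(71) = -1, μ(73) = -1, μ(74) = 1, μ(77) = 1, μ(78) = -1, μ(79) = -1, μ(82) = 1, μ(83) = -1, μ(85) = 1, μ(86) = 1, μ(87) = 1, μ(89) = -1, μ(91) = 1, μ(93) = 1, μ(94) = 1, μ(95) = 1, μ(97) = -1, μ(101) = -1, μ(102) = -1, μ(103) = -1, μ(105) = -1, μ(106) = 1, μ(107) = -1, μ(109) = -1, μ(110) = -1, μ(111) = 1, μ(113) = -1, μ(114) = -1, μ(115) = 1, μ(118) = 1, μ(119) = 1, μ(122) = 1, μ(123) = 1, with μ = 0 on non-squarefree integers. Summing μ(k)/k for k where μ(k) ≠ 0 gives 23090940688334333795050585396213953208427071/3161005464041760778814520629154366249327468699 ≈ 0.0073. (PNT ⟺ this sum → 0 as n → ∞.)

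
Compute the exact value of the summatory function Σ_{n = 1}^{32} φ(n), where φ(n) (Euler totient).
Σ_{n ≤ 32} φ(n) = 324

Compute φ(n) for each 1 ≤ n ≤ 32: φ(1) = 1, φ(2) = 1, φ(3) = 2, φ(4) = 2, φ(5) = 4, φ(6) = 2, φ(7) = 6, φ(8) = 4, φ(9) = 6, φ(10) = 4, φ(11) = 10, φ(12) = 4, φ(13) = 12, φ(14) = 6, φ(15) = 8, φ(16) = 8, φ(17) = 16, φ(18) = 6, φ(19) = 18, φ(20) = 8, φ(21) = 12, φ(22) = 10, φ(23) = 22, φ(24) = 8, φ(25) = 20, φ(26) = 12, φ(27) = 18, φ(28) = 12, φ(29) = 28, φ(30) = 8, φ(31) = 30, φ(32) = 16. Summing all 32 values: 324. (Average order: Σ_{n ≤ x} φ(n) ~ (3/π²) x². For x = 32, (3/π²)·32² ≈ 311.26.)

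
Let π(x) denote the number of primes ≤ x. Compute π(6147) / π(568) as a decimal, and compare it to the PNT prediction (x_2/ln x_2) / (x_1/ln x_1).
π(6147)/π(568) = 801/103 ≈ 7.7767;  PNT prediction ≈ 7.8677.

π(568) = 103 and π(6147) = 801, so π(6147)/π(568) ≈ 7.7767. The PNT-predicted ratio is (6147/ln(6147)) / (568/ln(568)) ≈ 7.8677. The two agree to within a few percent, as expected.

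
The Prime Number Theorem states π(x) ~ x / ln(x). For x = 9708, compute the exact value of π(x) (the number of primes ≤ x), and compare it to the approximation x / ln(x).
π(9708) = 1197;  x/ln(x) ≈ 1057.44;  relative error ≈ 11.66%.

Directly count primes up to 9708: π(9708) = 1197. The PNT approximation gives 9708/ln(9708) ≈ 9708/9.18071 ≈ 1057.44. Relative error (π(x) − x/ln(x)) / π(x) ≈ 11.66%; the approximation is known to undercount slightly (Li(x) is a better estimate).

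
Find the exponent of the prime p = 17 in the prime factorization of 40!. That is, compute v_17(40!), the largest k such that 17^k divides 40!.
v_17(40!) = 2

Legendre's formula: v_p(n!) = Σ_{k ≥ 1} ⌊n / p^k⌋. For p = 17, n = 40, the terms are:
  ⌊40/17^1⌋ = ⌊40/17⌋ = 2
(the next term ⌊40/17^2⌋ = 0, terminating the sum). Summing: v_17(40!) = 2 = 2.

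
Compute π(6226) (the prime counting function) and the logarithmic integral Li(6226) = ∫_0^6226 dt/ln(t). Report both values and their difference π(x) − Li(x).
π(6226) = 810;  Li(6226) ≈ 826.34;  π(x) − Li(x) ≈ -16.34.

Direct count of primes ≤ 6226 gives π(6226) = 810. Numerical evaluation of the logarithmic integral gives Li(6226) ≈ 826.34. The difference π(x) − Li(x) ≈ -16.34 is typically negative for small/moderate x (Li(x) overestimates), though Littlewood's theorem shows this sign changes infinitely often.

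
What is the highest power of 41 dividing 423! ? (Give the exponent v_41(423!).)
v_41(423!) = 10

Legendre's formula: v_p(n!) = Σ_{k ≥ 1} ⌊n / p^k⌋. For p = 41, n = 423, the terms are:
  ⌊423/41^1⌋ = ⌊423/41⌋ = 10
(the next term ⌊423/41^2⌋ = 0, terminating the sum). Summing: v_41(423!) = 10 = 10.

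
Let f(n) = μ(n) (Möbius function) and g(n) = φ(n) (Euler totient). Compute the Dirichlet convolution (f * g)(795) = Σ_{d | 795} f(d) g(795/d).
(μ * φ)(795) = 153

Divisors of 795: [1, 3, 5, 15, 53, 159, 265, 795]. For each d | 795:
  d = 1: μ(1) · φ(795/1) = 1 · 416 = 416
  d = 3: μ(3) · φ(795/3) = -1 · 208 = -208
  d = 5: μ(5) · φ(795/5) = -1 · 104 = -104
  d = 15: μ(15) · φ(795/15) = 1 · 52 = 52
  d = 53: μ(53) · φ(795/53) = -1 · 8 = -8
  d = 159: μ(159) · φ(795/159) = 1 · 4 = 4
  d = 265: μ(265) · φ(795/265) = 1 · 2 = 2
  d = 795: μ(795) · φ(795/795) = -1 · 1 = -1
Summing: (μ * φ)(795) = 416 + -208 + -104 + 52 + -8 + 4 + 2 + -1 = 153.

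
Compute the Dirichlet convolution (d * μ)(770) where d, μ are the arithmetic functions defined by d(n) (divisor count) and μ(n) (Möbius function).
(d * μ)(770) = 1

Divisors of 770: [1, 2, 5, 7, 10, 11, 14, 22, 35, 55, 70, 77, 110, 154, 385, 770]. For each d | 770:
  d = 1: d(1) · μ(770/1) = 1 · 1 = 1
  d = 2: d(2) · μ(770/2) = 2 · -1 = -2
  d = 5: d(5) · μ(770/5) = 2 · -1 = -2
  d = 7: d(7) · μ(770/7) = 2 · -1 = -2
  d = 10: d(10) · μ(770/10) = 4 · 1 = 4
  d = 11: d(11) · μ(770/11) = 2 · -1 = -2
  d = 14: d(14) · μ(770/14) = 4 · 1 = 4
  d = 22: d(22) · μ(770/22) = 4 · 1 = 4
  d = 35: d(35) · μ(770/35) = 4 · 1 = 4
  d = 55: d(55) · μ(770/55) = 4 · 1 = 4
  d = 70: d(70) · μ(770/70) = 8 · -1 = -8
  d = 77: d(77) · μ(770/77) = 4 · 1 = 4
  d = 110: d(110) · μ(770/110) = 8 · -1 = -8
  d = 154: d(154) · μ(770/154) = 8 · -1 = -8
  d = 385: d(385) · μ(770/385) = 8 · -1 = -8
  d = 770: d(770) · μ(770/770) = 16 · 1 = 16
Summing: (d * μ)(770) = 1 + -2 + -2 + -2 + 4 + -2 + 4 + 4 + 4 + 4 + -8 + 4 + -8 + -8 + -8 + 16 = 1.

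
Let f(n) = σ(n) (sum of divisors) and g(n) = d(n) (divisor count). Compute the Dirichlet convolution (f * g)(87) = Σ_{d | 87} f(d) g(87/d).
(σ * d)(87) = 192

Divisors of 87: [1, 3, 29, 87]. For each d | 87:
  d = 1: σ(1) · d(87/1) = 1 · 4 = 4
  d = 3: σ(3) · d(87/3) = 4 · 2 = 8
  d = 29: σ(29) · d(87/29) = 30 · 2 = 60
  d = 87: σ(87) · d(87/87) = 120 · 1 = 120
Summing: (σ * d)(87) = 4 + 8 + 60 + 120 = 192.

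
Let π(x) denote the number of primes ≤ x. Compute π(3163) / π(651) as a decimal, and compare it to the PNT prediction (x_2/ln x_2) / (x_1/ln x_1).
π(3163)/π(651) = 447/118 ≈ 3.7881;  PNT prediction ≈ 3.9057.

π(651) = 118 and π(3163) = 447, so π(3163)/π(651) ≈ 3.7881. The PNT-predicted ratio is (3163/ln(3163)) / (651/ln(651)) ≈ 3.9057. The two agree to within a few percent, as expected.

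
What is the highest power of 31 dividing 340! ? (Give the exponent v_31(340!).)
v_31(340!) = 10

Legendre's formula: v_p(n!) = Σ_{k ≥ 1} ⌊n / p^k⌋. For p = 31, n = 340, the terms are:
  ⌊340/31^1⌋ = ⌊340/31⌋ = 10
(the next term ⌊340/31^2⌋ = 0, terminating the sum). Summing: v_31(340!) = 10 = 10.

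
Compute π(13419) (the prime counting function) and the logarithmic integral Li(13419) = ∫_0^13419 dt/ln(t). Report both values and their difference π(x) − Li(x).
π(13419) = 1591;  Li(13419) ≈ 1611.27;  π(x) − Li(x) ≈ -20.27.

Direct count of primes ≤ 13419 gives π(13419) = 1591. Numerical evaluation of the logarithmic integral gives Li(13419) ≈ 1611.27. The difference π(x) − Li(x) ≈ -20.27 is typically negative for small/moderate x (Li(x) overestimates), though Littlewood's theorem shows this sign changes infinitely often.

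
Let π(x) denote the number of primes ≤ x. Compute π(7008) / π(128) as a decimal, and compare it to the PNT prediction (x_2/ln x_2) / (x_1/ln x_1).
π(7008)/π(128) = 901/31 ≈ 29.0645;  PNT prediction ≈ 30.0005.

π(128) = 31 and π(7008) = 901, so π(7008)/π(128) ≈ 29.0645. The PNT-predicted ratio is (7008/ln(7008)) / (128/ln(128)) ≈ 30.0005. The two agree to within a few percent, as expected.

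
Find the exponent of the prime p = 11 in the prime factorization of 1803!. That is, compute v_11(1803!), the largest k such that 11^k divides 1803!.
v_11(1803!) = 178

Legendre's formula: v_p(n!) = Σ_{k ≥ 1} ⌊n / p^k⌋. For p = 11, n = 1803, the terms are:
  ⌊1803/11^1⌋ = ⌊1803/11⌋ = 163
  ⌊1803/11^2⌋ = ⌊1803/121⌋ = 14
  ⌊1803/11^3⌋ = ⌊1803/1331⌋ = 1
(the next term ⌊1803/11^4⌋ = 0, terminating the sum). Summing: v_11(1803!) = 163 + 14 + 1 = 178.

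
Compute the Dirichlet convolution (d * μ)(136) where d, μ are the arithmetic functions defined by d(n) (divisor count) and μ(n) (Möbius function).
(d * μ)(136) = 1

Divisors of 136: [1, 2, 4, 8, 17, 34, 68, 136]. For each d | 136:
  d = 1: d(1) · μ(136/1) = 1 · 0 = 0
  d = 2: d(2) · μ(136/2) = 2 · 0 = 0
  d = 4: d(4) · μ(136/4) = 3 · 1 = 3
  d = 8: d(8) · μ(136/8) = 4 · -1 = -4
  d = 17: d(17) · μ(136/17) = 2 · 0 = 0
  d = 34: d(34) · μ(136/34) = 4 · 0 = 0
  d = 68: d(68) · μ(136/68) = 6 · -1 = -6
  d = 136: d(136) · μ(136/136) = 8 · 1 = 8
Summing: (d * μ)(136) = 0 + 0 + 3 + -4 + 0 + 0 + -6 + 8 = 1.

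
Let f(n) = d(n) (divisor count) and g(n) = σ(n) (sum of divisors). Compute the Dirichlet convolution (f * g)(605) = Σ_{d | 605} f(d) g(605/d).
(d * σ)(605) = 1280

Divisors of 605: [1, 5, 11, 55, 121, 605]. For each d | 605:
  d = 1: d(1) · σ(605/1) = 1 · 798 = 798
  d = 5: d(5) · σ(605/5) = 2 · 133 = 266
  d = 11: d(11) · σ(605/11) = 2 · 72 = 144
  d = 55: d(55) · σ(605/55) = 4 · 12 = 48
  d = 121: d(121) · σ(605/121) = 3 · 6 = 18
  d = 605: d(605) · σ(605/605) = 6 · 1 = 6
Summing: (d * σ)(605) = 798 + 266 + 144 + 48 + 18 + 6 = 1280.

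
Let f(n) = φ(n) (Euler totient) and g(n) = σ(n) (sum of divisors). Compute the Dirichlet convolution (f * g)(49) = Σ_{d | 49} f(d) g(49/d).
(φ * σ)(49) = 147

Divisors of 49: [1, 7, 49]. For each d | 49:
  d = 1: φ(1) · σ(49/1) = 1 · 57 = 57
  d = 7: φ(7) · σ(49/7) = 6 · 8 = 48
  d = 49: φ(49) · σ(49/49) = 42 · 1 = 42
Summing: (φ * σ)(49) = 57 + 48 + 42 = 147.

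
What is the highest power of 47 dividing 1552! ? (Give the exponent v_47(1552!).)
v_47(1552!) = 33

Legendre's formula: v_p(n!) = Σ_{k ≥ 1} ⌊n / p^k⌋. For p = 47, n = 1552, the terms are:
  ⌊1552/47^1⌋ = ⌊1552/47⌋ = 33
(the next term ⌊1552/47^2⌋ = 0, terminating the sum). Summing: v_47(1552!) = 33 = 33.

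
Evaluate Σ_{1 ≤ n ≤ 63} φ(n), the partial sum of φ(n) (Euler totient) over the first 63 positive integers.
Σ_{n ≤ 63} φ(n) = 1228

Compute φ(n) for each 1 ≤ n ≤ 63: φ(1) = 1, φ(2) = 1, φ(3) = 2, φ(4) = 2, φ(5) = 4, φ(6) = 2, φ(7) = 6, φ(8) = 4, φ(9) = 6, φ(10) = 4, φ(11) = 10, φ(12) = 4, φ(13) = 12, φ(14) = 6, φ(15) = 8, φ(16) = 8, φ(17) = 16, φ(18) = 6, φ(19) = 18, φ(20) = 8, φ(21) = 12, φ(22) = 10, φ(23) = 22, φ(24) = 8, φ(25) = 20, φ(26) = 12, φ(27) = 18, φ(28) = 12, φ(29) = 28, φ(30) = 8, φ(31) = 30, φ(32) = 16, φ(33) = 20, φ(34) = 16, φ(35) = 24, φ(36) = 12, φ(37) = 36, φ(38) = 18, φ(39) = 24, φ(40) = 16, φ(41) = 40, φ(42) = 12, φ(43) = 42, φ(44) = 20, φ(45) = 24, φ(46) = 22, φ(47) = 46, φ(48) = 16, φ(49) = 42, φ(50) = 20, φ(51) = 32, φ(52) = 24, φ(53) = 52, φ(54) = 18, φ(55) = 40, φ(56) = 24, φ(57) = 36, φ(58) = 28, φ(59) = 58, φ(60) = 16, φ(61) = 60, φ(62) = 30, φ(63) = 36. Summing all 63 values: 1228. (Average order: Σ_{n ≤ x} φ(n) ~ (3/π²) x². For x = 63, (3/π²)·63² ≈ 1206.43.)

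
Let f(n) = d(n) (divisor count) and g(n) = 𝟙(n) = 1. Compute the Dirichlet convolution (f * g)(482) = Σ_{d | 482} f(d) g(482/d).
(d * 𝟙)(482) = 9

Divisors of 482: [1, 2, 241, 482]. For each d | 482:
  d = 1: d(1) · 𝟙(482/1) = 1 · 1 = 1
  d = 2: d(2) · 𝟙(482/2) = 2 · 1 = 2
  d = 241: d(241) · 𝟙(482/241) = 2 · 1 = 2
  d = 482: d(482) · 𝟙(482/482) = 4 · 1 = 4
Summing: (d * 𝟙)(482) = 1 + 2 + 2 + 4 = 9.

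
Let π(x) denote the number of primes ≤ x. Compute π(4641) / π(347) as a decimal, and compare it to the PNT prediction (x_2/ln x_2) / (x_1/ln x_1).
π(4641)/π(347) = 626/69 ≈ 9.0725;  PNT prediction ≈ 9.2663.

π(347) = 69 and π(4641) = 626, so π(4641)/π(347) ≈ 9.0725. The PNT-predicted ratio is (4641/ln(4641)) / (347/ln(347)) ≈ 9.2663. The two agree to within a few percent, as expected.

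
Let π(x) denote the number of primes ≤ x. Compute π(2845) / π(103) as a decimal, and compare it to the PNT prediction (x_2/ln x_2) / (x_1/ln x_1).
π(2845)/π(103) = 413/27 ≈ 15.2963;  PNT prediction ≈ 16.0961.

π(103) = 27 and π(2845) = 413, so π(2845)/π(103) ≈ 15.2963. The PNT-predicted ratio is (2845/ln(2845)) / (103/ln(103)) ≈ 16.0961. The two agree to within a few percent, as expected.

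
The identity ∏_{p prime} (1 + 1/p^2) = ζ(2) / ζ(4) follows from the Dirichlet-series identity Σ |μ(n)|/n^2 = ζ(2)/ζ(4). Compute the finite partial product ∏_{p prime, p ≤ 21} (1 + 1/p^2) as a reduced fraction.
∏ = 6403780000/4257193941

The primes p ≤ 21 are [2, 3, 5, 7, 11, 13, 17, 19]. For each, (1 + 1/p^2) = (p^2 + 1)/p^2. Multiplying these fractions over p ∈ [2, 3, 5, 7, 11, 13, 17, 19] gives 6403780000/4257193941. (In the limit P → ∞ this tends to ζ(2)/ζ(4).)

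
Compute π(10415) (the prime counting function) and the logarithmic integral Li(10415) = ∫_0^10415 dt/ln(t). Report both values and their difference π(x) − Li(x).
π(10415) = 1274;  Li(10415) ≈ 1291.10;  π(x) − Li(x) ≈ -17.10.

Direct count of primes ≤ 10415 gives π(10415) = 1274. Numerical evaluation of the logarithmic integral gives Li(10415) ≈ 1291.10. The difference π(x) − Li(x) ≈ -17.10 is typically negative for small/moderate x (Li(x) overestimates), though Littlewood's theorem shows this sign changes infinitely often.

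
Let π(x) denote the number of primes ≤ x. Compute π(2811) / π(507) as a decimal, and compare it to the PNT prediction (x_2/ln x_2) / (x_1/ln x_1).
π(2811)/π(507) = 409/96 ≈ 4.2604;  PNT prediction ≈ 4.3486.

π(507) = 96 and π(2811) = 409, so π(2811)/π(507) ≈ 4.2604. The PNT-predicted ratio is (2811/ln(2811)) / (507/ln(507)) ≈ 4.3486. The two agree to within a few percent, as expected.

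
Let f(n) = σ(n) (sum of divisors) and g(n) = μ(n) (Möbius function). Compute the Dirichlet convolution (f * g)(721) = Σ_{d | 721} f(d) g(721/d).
(σ * μ)(721) = 721

Divisors of 721: [1, 7, 103, 721]. For each d | 721:
  d = 1: σ(1) · μ(721/1) = 1 · 1 = 1
  d = 7: σ(7) · μ(721/7) = 8 · -1 = -8
  d = 103: σ(103) · μ(721/103) = 104 · -1 = -104
  d = 721: σ(721) · μ(721/721) = 832 · 1 = 832
Summing: (σ * μ)(721) = 1 + -8 + -104 + 832 = 721.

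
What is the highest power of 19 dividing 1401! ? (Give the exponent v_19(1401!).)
v_19(1401!) = 76

Legendre's formula: v_p(n!) = Σ_{k ≥ 1} ⌊n / p^k⌋. For p = 19, n = 1401, the terms are:
  ⌊1401/19^1⌋ = ⌊1401/19⌋ = 73
  ⌊1401/19^2⌋ = ⌊1401/361⌋ = 3
(the next term ⌊1401/19^3⌋ = 0, terminating the sum). Summing: v_19(1401!) = 73 + 3 = 76.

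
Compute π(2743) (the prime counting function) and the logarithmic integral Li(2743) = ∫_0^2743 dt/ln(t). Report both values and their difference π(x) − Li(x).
π(2743) = 400;  Li(2743) ≈ 410.48;  π(x) − Li(x) ≈ -10.48.

Direct count of primes ≤ 2743 gives π(2743) = 400. Numerical evaluation of the logarithmic integral gives Li(2743) ≈ 410.48. The difference π(x) − Li(x) ≈ -10.48 is typically negative for small/moderate x (Li(x) overestimates), though Littlewood's theorem shows this sign changes infinitely often.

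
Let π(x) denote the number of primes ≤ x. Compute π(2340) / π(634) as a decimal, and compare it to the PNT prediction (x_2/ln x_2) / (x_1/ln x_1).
π(2340)/π(634) = 346/115 ≈ 3.0087;  PNT prediction ≈ 3.0696.

π(634) = 115 and π(2340) = 346, so π(2340)/π(634) ≈ 3.0087. The PNT-predicted ratio is (2340/ln(2340)) / (634/ln(634)) ≈ 3.0696. The two agree to within a few percent, as expected.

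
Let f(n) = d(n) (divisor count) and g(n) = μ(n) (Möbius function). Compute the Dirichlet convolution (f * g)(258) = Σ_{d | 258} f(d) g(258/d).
(d * μ)(258) = 1

Divisors of 258: [1, 2, 3, 6, 43, 86, 129, 258]. For each d | 258:
  d = 1: d(1) · μ(258/1) = 1 · -1 = -1
  d = 2: d(2) · μ(258/2) = 2 · 1 = 2
  d = 3: d(3) · μ(258/3) = 2 · 1 = 2
  d = 6: d(6) · μ(258/6) = 4 · -1 = -4
  d = 43: d(43) · μ(258/43) = 2 · 1 = 2
  d = 86: d(86) · μ(258/86) = 4 · -1 = -4
  d = 129: d(129) · μ(258/129) = 4 · -1 = -4
  d = 258: d(258) · μ(258/258) = 8 · 1 = 8
Summing: (d * μ)(258) = -1 + 2 + 2 + -4 + 2 + -4 + -4 + 8 = 1.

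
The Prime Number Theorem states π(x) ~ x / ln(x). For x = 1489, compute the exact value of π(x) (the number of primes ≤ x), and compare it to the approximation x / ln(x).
π(1489) = 237;  x/ln(x) ≈ 203.81;  relative error ≈ 14.00%.

Directly count primes up to 1489: π(1489) = 237. The PNT approximation gives 1489/ln(1489) ≈ 1489/7.30586 ≈ 203.81. Relative error (π(x) − x/ln(x)) / π(x) ≈ 14.00%; the approximation is known to undercount slightly (Li(x) is a better estimate).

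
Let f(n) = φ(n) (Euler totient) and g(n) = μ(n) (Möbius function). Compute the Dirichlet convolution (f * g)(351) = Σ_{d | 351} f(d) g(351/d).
(φ * μ)(351) = 132

Divisors of 351: [1, 3, 9, 13, 27, 39, 117, 351]. For each d | 351:
  d = 1: φ(1) · μ(351/1) = 1 · 0 = 0
  d = 3: φ(3) · μ(351/3) = 2 · 0 = 0
  d = 9: φ(9) · μ(351/9) = 6 · 1 = 6
  d = 13: φ(13) · μ(351/13) = 12 · 0 = 0
  d = 27: φ(27) · μ(351/27) = 18 · -1 = -18
  d = 39: φ(39) · μ(351/39) = 24 · 0 = 0
  d = 117: φ(117) · μ(351/117) = 72 · -1 = -72
  d = 351: φ(351) · μ(351/351) = 216 · 1 = 216
Summing: (φ * μ)(351) = 0 + 0 + 6 + 0 + -18 + 0 + -72 + 216 = 132.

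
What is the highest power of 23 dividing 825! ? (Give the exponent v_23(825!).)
v_23(825!) = 36

Legendre's formula: v_p(n!) = Σ_{k ≥ 1} ⌊n / p^k⌋. For p = 23, n = 825, the terms are:
  ⌊825/23^1⌋ = ⌊825/23⌋ = 35
  ⌊825/23^2⌋ = ⌊825/529⌋ = 1
(the next term ⌊825/23^3⌋ = 0, terminating the sum). Summing: v_23(825!) = 35 + 1 = 36.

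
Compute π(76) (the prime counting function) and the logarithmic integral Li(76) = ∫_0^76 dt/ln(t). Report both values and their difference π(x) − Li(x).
π(76) = 21;  Li(76) ≈ 24.76;  π(x) − Li(x) ≈ -3.76.

Direct count of primes ≤ 76 gives π(76) = 21. Numerical evaluation of the logarithmic integral gives Li(76) ≈ 24.76. The difference π(x) − Li(x) ≈ -3.76 is typically negative for small/moderate x (Li(x) overestimates), though Littlewood's theorem shows this sign changes infinitely often.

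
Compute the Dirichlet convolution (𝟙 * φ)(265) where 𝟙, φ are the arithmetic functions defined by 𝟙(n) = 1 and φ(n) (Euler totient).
(𝟙 * φ)(265) = 265

Divisors of 265: [1, 5, 53, 265]. For each d | 265:
  d = 1: 𝟙(1) · φ(265/1) = 1 · 208 = 208
  d = 5: 𝟙(5) · φ(265/5) = 1 · 52 = 52
  d = 53: 𝟙(53) · φ(265/53) = 1 · 4 = 4
  d = 265: 𝟙(265) · φ(265/265) = 1 · 1 = 1
Summing: (𝟙 * φ)(265) = 208 + 52 + 4 + 1 = 265.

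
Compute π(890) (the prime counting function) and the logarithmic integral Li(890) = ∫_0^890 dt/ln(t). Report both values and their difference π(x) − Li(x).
π(890) = 154;  Li(890) ≈ 161.55;  π(x) − Li(x) ≈ -7.55.

Direct count of primes ≤ 890 gives π(890) = 154. Numerical evaluation of the logarithmic integral gives Li(890) ≈ 161.55. The difference π(x) − Li(x) ≈ -7.55 is typically negative for small/moderate x (Li(x) overestimates), though Littlewood's theorem shows this sign changes infinitely often.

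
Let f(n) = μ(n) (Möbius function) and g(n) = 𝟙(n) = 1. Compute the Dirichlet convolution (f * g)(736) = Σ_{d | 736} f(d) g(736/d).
(μ * 𝟙)(736) = 0

Divisors of 736: [1, 2, 4, 8, 16, 23, 32, 46, 92, 184, 368, 736]. For each d | 736:
  d = 1: μ(1) · 𝟙(736/1) = 1 · 1 = 1
  d = 2: μ(2) · 𝟙(736/2) = -1 · 1 = -1
  d = 4: μ(4) · 𝟙(736/4) = 0 · 1 = 0
  d = 8: μ(8) · 𝟙(736/8) = 0 · 1 = 0
  d = 16: μ(16) · 𝟙(736/16) = 0 · 1 = 0
  d = 23: μ(23) · 𝟙(736/23) = -1 · 1 = -1
  d = 32: μ(32) · 𝟙(736/32) = 0 · 1 = 0
  d = 46: μ(46) · 𝟙(736/46) = 1 · 1 = 1
  d = 92: μ(92) · 𝟙(736/92) = 0 · 1 = 0
  d = 184: μ(184) · 𝟙(736/184) = 0 · 1 = 0
  d = 368: μ(368) · 𝟙(736/368) = 0 · 1 = 0
  d = 736: μ(736) · 𝟙(736/736) = 0 · 1 = 0
Summing: (μ * 𝟙)(736) = 1 + -1 + 0 + 0 + 0 + -1 + 0 + 1 + 0 + 0 + 0 + 0 = 0.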